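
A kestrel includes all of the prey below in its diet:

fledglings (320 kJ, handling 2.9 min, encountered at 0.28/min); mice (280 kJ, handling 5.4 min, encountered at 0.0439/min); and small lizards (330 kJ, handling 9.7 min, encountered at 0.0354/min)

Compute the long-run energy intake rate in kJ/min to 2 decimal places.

47.47 kJ/min

Energy encountered per unit search time: 0.28×320 + 0.0439×280 + 0.0354×330 = 113.6 kJ/min.
Handling time per unit search time: 0.28×2.9 + 0.0439×5.4 + 0.0354×9.7 = 1.392.
Rate = 113.6/(1 + 1.392) = 47.47 kJ/min.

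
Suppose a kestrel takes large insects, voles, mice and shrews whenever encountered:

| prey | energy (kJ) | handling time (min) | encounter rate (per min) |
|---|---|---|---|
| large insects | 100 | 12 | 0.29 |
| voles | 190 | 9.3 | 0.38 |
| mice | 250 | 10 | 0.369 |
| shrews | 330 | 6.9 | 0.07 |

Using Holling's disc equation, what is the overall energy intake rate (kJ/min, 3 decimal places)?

Energy encountered per unit search time: 0.29×100 + 0.38×190 + 0.369×250 + 0.07×330 = 216.6 kJ/min.
Handling time per unit search time: 0.29×12 + 0.38×9.3 + 0.369×10 + 0.07×6.9 = 11.19.
Rate = 216.6/(1 + 11.19) = 17.77 kJ/min.

17.769 kJ/min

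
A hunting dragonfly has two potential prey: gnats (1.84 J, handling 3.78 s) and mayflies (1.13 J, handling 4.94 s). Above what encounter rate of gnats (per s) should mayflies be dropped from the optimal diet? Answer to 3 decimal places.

0.235 per s

The zero-one rule: include mayflies iff E₂/h₂ > λE₁/(1+λh₁). Equality gives the switch point.
λE₁h₂ = E₂ + λE₂h₁ ⇒ λ = E₂/(E₁h₂ − E₂h₁) = 1.13/(9.09 − 4.271) = 0.2345 per s.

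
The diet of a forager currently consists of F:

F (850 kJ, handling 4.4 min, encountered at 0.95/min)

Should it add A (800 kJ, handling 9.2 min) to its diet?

Current rate: (0.95×850)/(1 + 0.95×4.4) = 155.9 kJ/min.
Profitability of A: 800/9.2 = 86.96 kJ/min.
Since 86.96 < R, time spent handling A is better spent searching.

No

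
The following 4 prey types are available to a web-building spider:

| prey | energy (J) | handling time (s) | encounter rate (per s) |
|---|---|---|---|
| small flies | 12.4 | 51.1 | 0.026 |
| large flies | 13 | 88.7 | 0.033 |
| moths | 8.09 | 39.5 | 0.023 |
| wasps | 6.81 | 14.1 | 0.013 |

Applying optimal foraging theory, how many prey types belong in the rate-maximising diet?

3

E/h in descending order: wasps 0.483, small flies 0.243, moths 0.205, large flies 0.147 J/s. The optimal diet is the largest prefix of this list for which every included type satisfies E_i/h_i > R on the types above it.
Rate on top 1: 0.07482. small flies: 0.243 > 0.07482 → include.
Rate on top 2: 0.1636. moths: 0.205 > 0.1636 → include.
Rate on top 3: 0.1745. large flies: 0.147 < 0.1745 → exclude; stop.
Optimal diet: wasps, small flies, moths — 3 of 4 types.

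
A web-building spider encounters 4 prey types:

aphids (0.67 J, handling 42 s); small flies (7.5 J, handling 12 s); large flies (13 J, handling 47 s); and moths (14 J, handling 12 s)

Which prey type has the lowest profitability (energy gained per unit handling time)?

In descending order of E/h:
moths: 14/12 = 1.17 J/s
small flies: 7.5/12 = 0.625 J/s
large flies: 13/47 = 0.277 J/s
aphids: 0.67/42 = 0.016 J/s

aphids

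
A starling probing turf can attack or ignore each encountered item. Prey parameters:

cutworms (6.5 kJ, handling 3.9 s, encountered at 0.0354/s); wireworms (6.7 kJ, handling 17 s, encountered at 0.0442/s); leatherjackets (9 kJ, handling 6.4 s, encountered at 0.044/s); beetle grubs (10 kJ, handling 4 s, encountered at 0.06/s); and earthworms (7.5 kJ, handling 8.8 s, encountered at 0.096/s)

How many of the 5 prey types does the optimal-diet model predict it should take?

Rank by E/h (kJ/s): beetle grubs 2.5, cutworms 1.67, leatherjackets 1.41, earthworms 0.852, wireworms 0.394. Include each in turn until the next type's E/h falls below the running intake rate.
Rate on top 1: 0.4839. cutworms: 1.67 > 0.4839 → include.
Rate on top 2: 0.6024. leatherjackets: 1.41 > 0.6024 → include.
Rate on top 3: 0.7388. earthworms: 0.852 > 0.7388 → include.
Rate on top 4: 0.7771. wireworms: 0.394 < 0.7771 → exclude; stop.
Optimal diet: beetle grubs, cutworms, leatherjackets, earthworms — 4 of 5 types.

4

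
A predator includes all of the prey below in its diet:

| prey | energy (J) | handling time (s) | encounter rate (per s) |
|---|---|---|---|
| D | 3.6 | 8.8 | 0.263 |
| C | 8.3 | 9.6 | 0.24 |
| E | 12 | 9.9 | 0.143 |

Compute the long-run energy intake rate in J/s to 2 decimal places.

0.66 J/s

Energy encountered per unit search time: 0.263×3.6 + 0.24×8.3 + 0.143×12 = 4.655 J/s.
Handling time per unit search time: 0.263×8.8 + 0.24×9.6 + 0.143×9.9 = 6.034.
Rate = 4.655/(1 + 6.034) = 0.6617 J/s.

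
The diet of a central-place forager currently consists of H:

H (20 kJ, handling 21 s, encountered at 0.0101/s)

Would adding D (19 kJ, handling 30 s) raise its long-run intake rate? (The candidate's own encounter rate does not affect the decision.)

On H alone, R = ΣλE/(1+Σλh) = 0.202/1.212 = 0.1667 kJ/s.
Profitability of D: 19/30 = 0.6333 kJ/s.
Since 0.6333 > R, including D increases the long-run rate.

Yes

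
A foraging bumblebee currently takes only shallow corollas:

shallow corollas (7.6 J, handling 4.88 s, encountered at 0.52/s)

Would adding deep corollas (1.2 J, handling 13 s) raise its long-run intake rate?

On shallow corollas alone, R = ΣλE/(1+Σλh) = 3.952/3.538 = 1.117 J/s.
deep corollas: E/h = 1.2/13 = 0.09231 J/s.
0.09231 < 1.117, so adding deep corollas would lower the average — exclude it.

No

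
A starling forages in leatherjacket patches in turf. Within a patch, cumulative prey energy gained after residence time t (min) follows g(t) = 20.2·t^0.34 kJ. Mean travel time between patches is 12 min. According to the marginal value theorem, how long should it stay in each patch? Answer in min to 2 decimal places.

By the marginal value theorem, leave when the instantaneous gain rate g'(t) equals the habitat-wide average g(t)/(T + t).
g'(t) = 0.34·20.2·t^-0.66. Setting 0.34·20.2·t^-0.66 = 20.2·t^0.34/(12+t) gives 0.34(12+t) = t, so 0.66·t = 0.34×12.
t* = 0.34×12/0.66 = 6.182 min.

6.18 min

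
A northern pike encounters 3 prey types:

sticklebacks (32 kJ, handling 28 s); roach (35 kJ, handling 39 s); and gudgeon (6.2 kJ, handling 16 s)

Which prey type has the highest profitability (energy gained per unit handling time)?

sticklebacks

In descending order of E/h:
sticklebacks: 32/28 = 1.14 kJ/s
roach: 35/39 = 0.897 kJ/s
gudgeon: 6.2/16 = 0.388 kJ/s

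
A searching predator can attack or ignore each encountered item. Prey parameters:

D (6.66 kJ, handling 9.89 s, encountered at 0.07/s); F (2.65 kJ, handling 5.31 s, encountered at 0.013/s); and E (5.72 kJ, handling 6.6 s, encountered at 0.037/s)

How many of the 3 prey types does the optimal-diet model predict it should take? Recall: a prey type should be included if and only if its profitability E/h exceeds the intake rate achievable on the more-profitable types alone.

3

Profitabilities (E/h, kJ/s): E 0.867, D 0.673, F 0.499. Add prey in this order while the next type's profitability exceeds the intake rate on those already taken.
Rate on top 1: 0.1701. D: 0.673 > 0.1701 → include.
Rate on top 2: 0.35. F: 0.499 > 0.35 → include.
Optimal diet: E, D, F — 3 of 3 types.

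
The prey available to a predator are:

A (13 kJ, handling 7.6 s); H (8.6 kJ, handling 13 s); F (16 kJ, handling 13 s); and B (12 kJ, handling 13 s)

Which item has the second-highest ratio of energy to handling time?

F

In descending order of E/h:
A: 13/7.6 = 1.71 kJ/s
F: 16/13 = 1.23 kJ/s
B: 12/13 = 0.923 kJ/s
H: 8.6/13 = 0.662 kJ/s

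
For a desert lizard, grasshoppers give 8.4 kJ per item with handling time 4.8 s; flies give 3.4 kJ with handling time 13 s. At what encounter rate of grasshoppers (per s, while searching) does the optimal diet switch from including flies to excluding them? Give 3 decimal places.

Drop flies once their profitability E₂/h₂ falls below the rate achievable on grasshoppers alone: E₂/h₂ = λE₁/(1 + λh₁).
Solve for λ: λE₁h₂ = E₂(1 + λh₁) → λ(E₁h₂ − E₂h₁) = E₂ → λ = E₂/(E₁h₂ − E₂h₁).
λ = 3.4/(8.4×13 − 3.4×4.8) = 3.4/92.88 = 0.03661 per s.

0.037 per s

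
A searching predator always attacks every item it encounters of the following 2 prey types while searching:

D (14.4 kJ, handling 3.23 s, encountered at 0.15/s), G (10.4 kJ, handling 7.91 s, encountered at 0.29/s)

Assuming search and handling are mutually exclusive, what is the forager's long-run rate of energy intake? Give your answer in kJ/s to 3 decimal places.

R = (0.15×14.4 + 0.29×10.4) / (1 + 0.15×3.23 + 0.29×7.91) = 5.176/3.778 = 1.37 kJ/s.

1.370 kJ/s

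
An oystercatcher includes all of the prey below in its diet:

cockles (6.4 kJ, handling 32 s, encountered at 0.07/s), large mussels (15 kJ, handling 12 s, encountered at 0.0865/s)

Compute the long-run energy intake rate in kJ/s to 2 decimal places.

R = Σλ_iE_i / (1 + Σλ_ih_i)
Numerator: 0.07×6.4 + 0.0865×15 = 1.745
Denominator: 1 + 0.07×32 + 0.0865×12 = 4.278
R = 1.745/4.278 = 0.408 kJ/s

0.41 kJ/s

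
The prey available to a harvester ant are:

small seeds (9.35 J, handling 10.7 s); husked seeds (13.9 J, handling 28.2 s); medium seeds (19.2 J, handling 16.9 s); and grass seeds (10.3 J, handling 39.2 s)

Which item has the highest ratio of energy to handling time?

medium seeds

Profitability E/h (J/s): small seeds = 9.35/10.7 = 0.874, husked seeds = 13.9/28.2 = 0.493, medium seeds = 19.2/16.9 = 1.14, grass seeds = 10.3/39.2 = 0.263.
Ranked: medium seeds > small seeds > husked seeds > grass seeds.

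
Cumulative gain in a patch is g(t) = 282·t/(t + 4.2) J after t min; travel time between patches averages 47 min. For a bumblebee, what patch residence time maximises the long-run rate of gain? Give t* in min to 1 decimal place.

14.0 min

By the marginal value theorem, leave when the instantaneous gain rate g'(t) equals the habitat-wide average g(t)/(T + t).
g'(t) = 282·4.2/(t + 4.2)². Setting 282·4.2/(t+4.2)² = 282t/[(t+4.2)(47+t)] gives 4.2(47+t) = t(t+4.2), so t² = 4.2×47 = 197.4.
t* = √197.4 = 14.05 min.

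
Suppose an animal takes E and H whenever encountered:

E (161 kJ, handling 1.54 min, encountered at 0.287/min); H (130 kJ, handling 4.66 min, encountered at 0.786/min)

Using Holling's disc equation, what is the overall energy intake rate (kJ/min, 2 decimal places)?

R = (0.287×161 + 0.786×130) / (1 + 0.287×1.54 + 0.786×4.66) = 148.4/5.105 = 29.07 kJ/min.

29.07 kJ/min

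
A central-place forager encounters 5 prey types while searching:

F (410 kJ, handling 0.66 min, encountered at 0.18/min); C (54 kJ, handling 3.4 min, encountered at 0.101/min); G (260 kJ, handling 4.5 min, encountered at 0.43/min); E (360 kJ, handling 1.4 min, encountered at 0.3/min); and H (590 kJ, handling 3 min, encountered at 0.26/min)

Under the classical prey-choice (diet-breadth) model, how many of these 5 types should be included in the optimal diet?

3

Profitabilities (E/h, kJ/min): F 621, E 257, H 197, G 57.8, C 15.9. Add prey in this order while the next type's profitability exceeds the intake rate on those already taken.
Rate on top 1: 65.96. E: 257 > 65.96 → include.
Rate on top 2: 118.1. H: 197 > 118.1 → include.
Rate on top 3: 144.6. G: 57.8 < 144.6 → exclude; stop.
Optimal diet: F, E, H — 3 of 5 types.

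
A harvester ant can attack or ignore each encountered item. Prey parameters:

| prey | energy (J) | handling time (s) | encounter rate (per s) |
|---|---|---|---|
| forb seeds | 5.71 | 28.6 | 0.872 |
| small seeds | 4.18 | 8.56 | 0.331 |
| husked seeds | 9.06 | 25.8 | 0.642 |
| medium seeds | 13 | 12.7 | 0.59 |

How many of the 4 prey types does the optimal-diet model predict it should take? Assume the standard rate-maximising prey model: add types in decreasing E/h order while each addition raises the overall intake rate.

1

Profitabilities (E/h, J/s): medium seeds 1.02, small seeds 0.488, husked seeds 0.351, forb seeds 0.2. Add prey in this order while the next type's profitability exceeds the intake rate on those already taken.
Rate on top 1: 0.9031. small seeds: 0.488 < 0.9031 → exclude; stop.
Optimal diet: medium seeds — 1 of 4 types.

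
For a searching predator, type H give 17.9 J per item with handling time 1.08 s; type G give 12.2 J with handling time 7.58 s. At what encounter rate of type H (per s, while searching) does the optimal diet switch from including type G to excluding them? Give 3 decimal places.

Drop type G once their profitability E₂/h₂ falls below the rate achievable on type H alone: E₂/h₂ = λE₁/(1 + λh₁).
Solve for λ: λE₁h₂ = E₂(1 + λh₁) → λ(E₁h₂ − E₂h₁) = E₂ → λ = E₂/(E₁h₂ − E₂h₁).
λ = 12.2/(17.9×7.58 − 12.2×1.08) = 12.2/122.5 = 0.09959 per s.

0.100 per s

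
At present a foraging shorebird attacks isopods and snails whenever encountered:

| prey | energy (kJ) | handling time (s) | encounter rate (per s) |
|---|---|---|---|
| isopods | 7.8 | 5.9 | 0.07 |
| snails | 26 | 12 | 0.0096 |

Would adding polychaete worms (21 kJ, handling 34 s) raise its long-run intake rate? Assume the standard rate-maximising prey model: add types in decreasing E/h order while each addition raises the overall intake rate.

Yes

Current rate: (0.07×7.8 + 0.0096×26)/(1 + 0.07×5.9 + 0.0096×12) = 0.5206 kJ/s.
polychaete worms: E/h = 21/34 = 0.6176 kJ/s.
Since 0.6176 > R, including polychaete worms increases the long-run rate.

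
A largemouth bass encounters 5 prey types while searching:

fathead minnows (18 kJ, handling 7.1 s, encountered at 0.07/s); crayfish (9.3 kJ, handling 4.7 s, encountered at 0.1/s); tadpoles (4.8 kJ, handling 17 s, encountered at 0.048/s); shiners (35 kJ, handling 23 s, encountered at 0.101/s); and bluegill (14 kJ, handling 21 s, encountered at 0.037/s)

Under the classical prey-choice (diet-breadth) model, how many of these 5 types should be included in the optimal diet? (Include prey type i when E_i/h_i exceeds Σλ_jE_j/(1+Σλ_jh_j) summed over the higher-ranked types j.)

3

Profitabilities (E/h, kJ/s): fathead minnows 2.54, crayfish 1.98, shiners 1.52, bluegill 0.667, tadpoles 0.282. Add prey in this order while the next type's profitability exceeds the intake rate on those already taken.
Rate on top 1: 0.8417. crayfish: 1.98 > 0.8417 → include.
Rate on top 2: 1.113. shiners: 1.52 > 1.113 → include.
Rate on top 3: 1.334. bluegill: 0.667 < 1.334 → exclude; stop.
Optimal diet: fathead minnows, crayfish, shiners — 3 of 5 types.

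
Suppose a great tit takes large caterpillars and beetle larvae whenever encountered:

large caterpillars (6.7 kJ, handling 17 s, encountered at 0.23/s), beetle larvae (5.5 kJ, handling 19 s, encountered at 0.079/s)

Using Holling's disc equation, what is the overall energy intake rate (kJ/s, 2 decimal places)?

0.31 kJ/s

R = (0.23×6.7 + 0.079×5.5) / (1 + 0.23×17 + 0.079×19) = 1.976/6.411 = 0.3081 kJ/s.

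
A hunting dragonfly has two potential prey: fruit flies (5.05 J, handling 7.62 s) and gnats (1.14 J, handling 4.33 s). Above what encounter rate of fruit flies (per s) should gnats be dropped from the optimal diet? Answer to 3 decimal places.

0.086 per s

Drop gnats once their profitability E₂/h₂ falls below the rate achievable on fruit flies alone: E₂/h₂ = λE₁/(1 + λh₁).
Solve for λ: λE₁h₂ = E₂(1 + λh₁) → λ(E₁h₂ − E₂h₁) = E₂ → λ = E₂/(E₁h₂ − E₂h₁).
λ = 1.14/(5.05×4.33 − 1.14×7.62) = 1.14/13.18 = 0.0865 per s.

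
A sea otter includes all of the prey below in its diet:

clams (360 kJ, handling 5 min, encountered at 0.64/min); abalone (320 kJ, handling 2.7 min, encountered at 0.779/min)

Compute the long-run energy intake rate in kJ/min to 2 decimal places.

76.10 kJ/min

R = Σλ_iE_i / (1 + Σλ_ih_i)
Numerator: 0.64×360 + 0.779×320 = 479.7
Denominator: 1 + 0.64×5 + 0.779×2.7 = 6.303
R = 479.7/6.303 = 76.1 kJ/min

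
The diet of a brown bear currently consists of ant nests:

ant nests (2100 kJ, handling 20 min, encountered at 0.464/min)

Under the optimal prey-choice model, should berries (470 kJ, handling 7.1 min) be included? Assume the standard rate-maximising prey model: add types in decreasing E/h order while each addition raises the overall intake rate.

No

Intake rate on the current diet: R = (0.464×2100) / (1 + 0.464×20) = 974.4/10.28 = 94.79 kJ/min.
berries: E/h = 470/7.1 = 66.2 kJ/min.
Since 66.2 < R, time spent handling berries is better spent searching.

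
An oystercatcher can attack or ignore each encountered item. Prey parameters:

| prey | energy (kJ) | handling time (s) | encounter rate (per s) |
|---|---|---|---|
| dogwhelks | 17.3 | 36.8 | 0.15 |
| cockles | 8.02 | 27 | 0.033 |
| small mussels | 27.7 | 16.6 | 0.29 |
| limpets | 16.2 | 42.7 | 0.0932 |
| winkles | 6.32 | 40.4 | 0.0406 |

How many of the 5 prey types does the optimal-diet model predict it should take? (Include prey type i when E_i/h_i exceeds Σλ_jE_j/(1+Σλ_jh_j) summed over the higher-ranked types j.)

E/h in descending order: small mussels 1.67, dogwhelks 0.47, limpets 0.379, cockles 0.297, winkles 0.156 kJ/s. The optimal diet is the largest prefix of this list for which every included type satisfies E_i/h_i > R on the types above it.
Rate on top 1: 1.382. dogwhelks: 0.47 < 1.382 → exclude; stop.
Optimal diet: small mussels — 1 of 5 types.

1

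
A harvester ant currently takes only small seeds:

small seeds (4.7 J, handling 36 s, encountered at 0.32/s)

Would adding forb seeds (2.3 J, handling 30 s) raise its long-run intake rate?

No

On small seeds alone, R = ΣλE/(1+Σλh) = 1.504/12.52 = 0.1201 J/s.
forb seeds: E/h = 2.3/30 = 0.07667 J/s.
Since 0.07667 < R, time spent handling forb seeds is better spent searching.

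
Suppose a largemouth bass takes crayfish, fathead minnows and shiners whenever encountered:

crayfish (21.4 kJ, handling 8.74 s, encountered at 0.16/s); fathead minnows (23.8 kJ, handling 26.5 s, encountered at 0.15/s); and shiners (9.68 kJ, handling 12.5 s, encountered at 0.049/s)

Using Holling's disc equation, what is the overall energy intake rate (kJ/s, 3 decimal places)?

R = Σλ_iE_i / (1 + Σλ_ih_i)
Numerator: 0.16×21.4 + 0.15×23.8 + 0.049×9.68 = 7.468
Denominator: 1 + 0.16×8.74 + 0.15×26.5 + 0.049×12.5 = 6.986
R = 7.468/6.986 = 1.069 kJ/s

1.069 kJ/s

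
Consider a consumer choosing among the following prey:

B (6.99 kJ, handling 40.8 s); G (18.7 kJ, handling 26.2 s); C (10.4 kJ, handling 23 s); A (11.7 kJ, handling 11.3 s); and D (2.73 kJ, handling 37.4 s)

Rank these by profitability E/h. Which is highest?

In descending order of E/h:
A: 11.7/11.3 = 1.04 kJ/s
G: 18.7/26.2 = 0.714 kJ/s
C: 10.4/23 = 0.452 kJ/s
B: 6.99/40.8 = 0.171 kJ/s
D: 2.73/37.4 = 0.073 kJ/s

A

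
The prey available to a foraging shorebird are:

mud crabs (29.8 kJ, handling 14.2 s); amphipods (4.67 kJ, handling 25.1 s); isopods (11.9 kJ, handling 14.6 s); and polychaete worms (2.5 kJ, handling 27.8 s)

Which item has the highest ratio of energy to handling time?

mud crabs

Profitability E/h (kJ/s): mud crabs = 29.8/14.2 = 2.1, amphipods = 4.67/25.1 = 0.186, isopods = 11.9/14.6 = 0.815, polychaete worms = 2.5/27.8 = 0.0899.
Ranked: mud crabs > isopods > amphipods > polychaete worms.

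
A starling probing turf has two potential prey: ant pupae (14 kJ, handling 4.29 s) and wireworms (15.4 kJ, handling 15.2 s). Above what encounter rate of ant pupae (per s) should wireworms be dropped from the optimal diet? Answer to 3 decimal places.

0.105 per s

At the threshold, the rate on ant pupae alone equals the profitability of wireworms: λ·14/(1 + λ·4.29) = 15.4/15.2 = 1.013.
Rearranging, λ(14 − 1.013×4.29) = 1.013, so λ = 1.013/9.654 = 0.105 per s.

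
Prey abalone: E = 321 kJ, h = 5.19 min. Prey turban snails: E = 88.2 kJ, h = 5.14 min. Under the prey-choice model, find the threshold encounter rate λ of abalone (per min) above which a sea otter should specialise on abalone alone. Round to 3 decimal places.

Drop turban snails once their profitability E₂/h₂ falls below the rate achievable on abalone alone: E₂/h₂ = λE₁/(1 + λh₁).
Solve for λ: λE₁h₂ = E₂(1 + λh₁) → λ(E₁h₂ − E₂h₁) = E₂ → λ = E₂/(E₁h₂ − E₂h₁).
λ = 88.2/(321×5.14 − 88.2×5.19) = 88.2/1192 = 0.07398 per min.

0.074 per min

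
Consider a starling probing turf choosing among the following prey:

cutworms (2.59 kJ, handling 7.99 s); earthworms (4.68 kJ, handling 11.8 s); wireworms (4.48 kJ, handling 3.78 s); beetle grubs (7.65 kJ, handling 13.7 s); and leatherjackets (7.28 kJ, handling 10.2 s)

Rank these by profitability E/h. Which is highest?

wireworms

In descending order of E/h:
wireworms: 4.48/3.78 = 1.19 kJ/s
leatherjackets: 7.28/10.2 = 0.714 kJ/s
beetle grubs: 7.65/13.7 = 0.558 kJ/s
earthworms: 4.68/11.8 = 0.397 kJ/s
cutworms: 2.59/7.99 = 0.324 kJ/s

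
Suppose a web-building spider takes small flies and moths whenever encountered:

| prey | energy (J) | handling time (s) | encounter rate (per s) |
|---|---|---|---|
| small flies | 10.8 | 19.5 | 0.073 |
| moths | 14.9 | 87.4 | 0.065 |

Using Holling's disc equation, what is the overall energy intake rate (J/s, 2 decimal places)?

Energy encountered per unit search time: 0.073×10.8 + 0.065×14.9 = 1.757 J/s.
Handling time per unit search time: 0.073×19.5 + 0.065×87.4 = 7.105.
Rate = 1.757/(1 + 7.105) = 0.2168 J/s.

0.22 J/s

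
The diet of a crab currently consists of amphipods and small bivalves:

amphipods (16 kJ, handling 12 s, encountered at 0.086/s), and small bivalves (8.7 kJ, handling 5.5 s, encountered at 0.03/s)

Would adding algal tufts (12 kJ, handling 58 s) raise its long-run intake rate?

On amphipods and small bivalves alone, R = ΣλE/(1+Σλh) = 1.637/2.197 = 0.7451 kJ/s.
algal tufts: E/h = 12/58 = 0.2069 kJ/s.
Since 0.2069 < R, time spent handling algal tufts is better spent searching.

No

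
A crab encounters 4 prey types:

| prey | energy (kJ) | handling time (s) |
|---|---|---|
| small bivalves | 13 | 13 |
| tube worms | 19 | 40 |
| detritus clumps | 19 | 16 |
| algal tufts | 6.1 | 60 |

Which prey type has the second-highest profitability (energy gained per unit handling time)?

Profitability E/h (kJ/s): small bivalves = 13/13 = 1, tube worms = 19/40 = 0.475, detritus clumps = 19/16 = 1.19, algal tufts = 6.1/60 = 0.102.
Ranked: detritus clumps > small bivalves > tube worms > algal tufts.

small bivalves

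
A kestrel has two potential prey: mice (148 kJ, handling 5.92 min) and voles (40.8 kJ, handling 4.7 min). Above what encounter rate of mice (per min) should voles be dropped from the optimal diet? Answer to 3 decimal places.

At the threshold, the rate on mice alone equals the profitability of voles: λ·148/(1 + λ·5.92) = 40.8/4.7 = 8.681.
Rearranging, λ(148 − 8.681×5.92) = 8.681, so λ = 8.681/96.61 = 0.08986 per min.

0.090 per min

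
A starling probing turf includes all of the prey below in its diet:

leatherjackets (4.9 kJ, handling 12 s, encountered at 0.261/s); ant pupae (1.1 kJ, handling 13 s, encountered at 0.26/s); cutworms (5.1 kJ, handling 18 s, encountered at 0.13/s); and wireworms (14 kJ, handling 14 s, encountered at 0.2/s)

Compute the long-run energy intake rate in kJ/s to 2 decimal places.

0.40 kJ/s

R = Σλ_iE_i / (1 + Σλ_ih_i)
Numerator: 0.261×4.9 + 0.26×1.1 + 0.13×5.1 + 0.2×14 = 5.028
Denominator: 1 + 0.261×12 + 0.26×13 + 0.13×18 + 0.2×14 = 12.65
R = 5.028/12.65 = 0.3974 kJ/s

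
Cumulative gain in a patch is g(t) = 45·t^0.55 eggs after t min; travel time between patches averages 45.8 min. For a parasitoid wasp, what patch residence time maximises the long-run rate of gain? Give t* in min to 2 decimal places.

Optimal t* satisfies g'(t*) = g(t*)/(T + t*).
g'(t) = 0.55·45·t^-0.45. Setting 0.55·45·t^-0.45 = 45·t^0.55/(45.8+t) gives 0.55(45.8+t) = t, so 0.45·t = 0.55×45.8.
t* = 0.55×45.8/0.45 = 55.98 min.

55.98 min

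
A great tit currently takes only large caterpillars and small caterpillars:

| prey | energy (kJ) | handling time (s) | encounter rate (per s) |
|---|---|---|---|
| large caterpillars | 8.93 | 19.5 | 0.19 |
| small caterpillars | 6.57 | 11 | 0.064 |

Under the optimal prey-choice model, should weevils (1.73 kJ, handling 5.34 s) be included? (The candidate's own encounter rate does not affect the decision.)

On large caterpillars and small caterpillars alone, R = ΣλE/(1+Σλh) = 2.117/5.409 = 0.3914 kJ/s.
weevils: E/h = 1.73/5.34 = 0.324 kJ/s.
Since 0.324 < R, time spent handling weevils is better spent searching.

No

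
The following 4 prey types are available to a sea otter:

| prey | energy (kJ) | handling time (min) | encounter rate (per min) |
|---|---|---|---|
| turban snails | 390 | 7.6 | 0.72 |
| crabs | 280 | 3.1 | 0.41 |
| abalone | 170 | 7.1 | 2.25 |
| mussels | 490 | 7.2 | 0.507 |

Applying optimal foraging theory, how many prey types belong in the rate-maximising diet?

Profitabilities (E/h, kJ/min): crabs 90.3, mussels 68.1, turban snails 51.3, abalone 23.9. Add prey in this order while the next type's profitability exceeds the intake rate on those already taken.
Rate on top 1: 50.55. mussels: 68.1 > 50.55 → include.
Rate on top 2: 61.34. turban snails: 51.3 < 61.34 → exclude; stop.
Optimal diet: crabs, mussels — 2 of 4 types.

2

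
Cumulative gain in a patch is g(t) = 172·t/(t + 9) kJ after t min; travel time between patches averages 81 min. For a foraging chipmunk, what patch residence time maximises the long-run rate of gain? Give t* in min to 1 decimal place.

27.0 min

Optimal t* satisfies g'(t*) = g(t*)/(T + t*).
g'(t) = 172·9/(t + 9)². Setting 172·9/(t+9)² = 172t/[(t+9)(81+t)] gives 9(81+t) = t(t+9), so t² = 9×81 = 729.
t* = √729 = 27 min.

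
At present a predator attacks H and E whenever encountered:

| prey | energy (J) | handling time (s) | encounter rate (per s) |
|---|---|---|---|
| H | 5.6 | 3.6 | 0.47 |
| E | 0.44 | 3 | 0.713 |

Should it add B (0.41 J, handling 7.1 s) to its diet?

Current rate: (0.47×5.6 + 0.713×0.44)/(1 + 0.47×3.6 + 0.713×3) = 0.6098 J/s.
Profitability of B: 0.41/7.1 = 0.05775 J/s.
Since 0.05775 < R, time spent handling B is better spent searching.

No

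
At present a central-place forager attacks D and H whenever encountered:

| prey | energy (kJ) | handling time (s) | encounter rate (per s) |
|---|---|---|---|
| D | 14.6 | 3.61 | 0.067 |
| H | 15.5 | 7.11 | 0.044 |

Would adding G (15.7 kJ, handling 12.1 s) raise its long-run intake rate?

Current rate: (0.067×14.6 + 0.044×15.5)/(1 + 0.067×3.61 + 0.044×7.11) = 1.068 kJ/s.
G: E/h = 15.7/12.1 = 1.298 kJ/s.
1.298 > 1.068, so adding G raises the average — include it.

Yes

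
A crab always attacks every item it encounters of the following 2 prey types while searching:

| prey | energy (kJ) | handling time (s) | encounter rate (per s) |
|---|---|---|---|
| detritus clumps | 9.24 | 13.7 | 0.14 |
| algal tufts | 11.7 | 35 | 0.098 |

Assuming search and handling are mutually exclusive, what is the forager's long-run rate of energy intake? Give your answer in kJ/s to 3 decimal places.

R = (0.14×9.24 + 0.098×11.7) / (1 + 0.14×13.7 + 0.098×35) = 2.44/6.348 = 0.3844 kJ/s.

0.384 kJ/s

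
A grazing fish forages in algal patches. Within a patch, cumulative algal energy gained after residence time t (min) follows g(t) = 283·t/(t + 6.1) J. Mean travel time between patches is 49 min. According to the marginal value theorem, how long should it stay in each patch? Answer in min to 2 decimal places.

By the marginal value theorem, leave when the instantaneous gain rate g'(t) equals the habitat-wide average g(t)/(T + t).
g'(t) = 283·6.1/(t + 6.1)². Setting 283·6.1/(t+6.1)² = 283t/[(t+6.1)(49+t)] gives 6.1(49+t) = t(t+6.1), so t² = 6.1×49 = 298.9.
t* = √298.9 = 17.29 min.

17.29 min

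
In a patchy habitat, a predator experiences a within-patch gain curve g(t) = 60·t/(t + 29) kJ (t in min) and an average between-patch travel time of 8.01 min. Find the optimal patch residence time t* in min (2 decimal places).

By the marginal value theorem, leave when the instantaneous gain rate g'(t) equals the habitat-wide average g(t)/(T + t).
g'(t) = 60·29/(t + 29)². Setting 60·29/(t+29)² = 60t/[(t+29)(8.01+t)] gives 29(8.01+t) = t(t+29), so t² = 29×8.01 = 232.3.
t* = √232.3 = 15.24 min.

15.24 min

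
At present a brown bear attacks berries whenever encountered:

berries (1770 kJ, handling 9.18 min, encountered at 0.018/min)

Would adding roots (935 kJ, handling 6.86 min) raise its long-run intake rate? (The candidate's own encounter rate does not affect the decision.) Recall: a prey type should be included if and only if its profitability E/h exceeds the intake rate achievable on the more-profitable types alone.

Current rate: (0.018×1770)/(1 + 0.018×9.18) = 27.34 kJ/min.
Profitability of roots: 935/6.86 = 136.3 kJ/min.
136.3 > 27.34, so adding roots raises the average — include it.

Yes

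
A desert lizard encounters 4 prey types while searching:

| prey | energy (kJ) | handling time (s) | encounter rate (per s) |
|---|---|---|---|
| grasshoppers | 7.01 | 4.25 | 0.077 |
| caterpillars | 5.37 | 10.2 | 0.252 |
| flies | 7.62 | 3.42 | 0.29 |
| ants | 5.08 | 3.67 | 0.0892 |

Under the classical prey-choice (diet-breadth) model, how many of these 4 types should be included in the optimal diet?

3

Rank by E/h (kJ/s): flies 2.23, grasshoppers 1.65, ants 1.38, caterpillars 0.526. Include each in turn until the next type's E/h falls below the running intake rate.
Rate on top 1: 1.109. grasshoppers: 1.65 > 1.109 → include.
Rate on top 2: 1.186. ants: 1.38 > 1.186 → include.
Rate on top 3: 1.21. caterpillars: 0.526 < 1.21 → exclude; stop.
Optimal diet: flies, grasshoppers, ants — 3 of 4 types.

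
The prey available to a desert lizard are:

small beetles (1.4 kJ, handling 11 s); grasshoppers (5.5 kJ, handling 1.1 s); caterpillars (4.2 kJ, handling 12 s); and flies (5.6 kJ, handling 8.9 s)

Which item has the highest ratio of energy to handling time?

grasshoppers

In descending order of E/h:
grasshoppers: 5.5/1.1 = 5 kJ/s
flies: 5.6/8.9 = 0.629 kJ/s
caterpillars: 4.2/12 = 0.35 kJ/s
small beetles: 1.4/11 = 0.127 kJ/s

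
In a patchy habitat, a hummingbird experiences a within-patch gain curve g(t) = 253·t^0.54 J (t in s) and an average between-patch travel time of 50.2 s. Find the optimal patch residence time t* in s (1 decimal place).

Optimal t* satisfies g'(t*) = g(t*)/(T + t*).
g'(t) = 0.54·253·t^-0.46. Setting 0.54·253·t^-0.46 = 253·t^0.54/(50.2+t) gives 0.54(50.2+t) = t, so 0.46·t = 0.54×50.2.
t* = 0.54×50.2/0.46 = 58.93 s.

58.9 s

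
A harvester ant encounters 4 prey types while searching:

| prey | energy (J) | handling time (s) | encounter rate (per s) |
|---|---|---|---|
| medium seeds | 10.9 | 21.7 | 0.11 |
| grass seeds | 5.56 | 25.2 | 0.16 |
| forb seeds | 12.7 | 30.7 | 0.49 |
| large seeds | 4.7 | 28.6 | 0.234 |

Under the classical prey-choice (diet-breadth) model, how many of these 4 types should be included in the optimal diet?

2

Rank by E/h (J/s): medium seeds 0.502, forb seeds 0.414, grass seeds 0.221, large seeds 0.164. Include each in turn until the next type's E/h falls below the running intake rate.
Rate on top 1: 0.354. forb seeds: 0.414 > 0.354 → include.
Rate on top 2: 0.4027. grass seeds: 0.221 < 0.4027 → exclude; stop.
Optimal diet: medium seeds, forb seeds — 2 of 4 types.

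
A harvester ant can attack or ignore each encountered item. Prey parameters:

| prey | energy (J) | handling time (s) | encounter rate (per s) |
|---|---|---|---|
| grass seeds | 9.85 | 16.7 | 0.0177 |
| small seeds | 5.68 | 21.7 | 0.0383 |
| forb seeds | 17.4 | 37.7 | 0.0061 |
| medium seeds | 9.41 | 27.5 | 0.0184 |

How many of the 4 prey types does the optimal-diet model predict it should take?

4

Profitabilities (E/h, J/s): grass seeds 0.59, forb seeds 0.462, medium seeds 0.342, small seeds 0.262. Add prey in this order while the next type's profitability exceeds the intake rate on those already taken.
Rate on top 1: 0.1346. forb seeds: 0.462 > 0.1346 → include.
Rate on top 2: 0.1839. medium seeds: 0.342 > 0.1839 → include.
Rate on top 3: 0.2233. small seeds: 0.262 > 0.2233 → include.
Optimal diet: grass seeds, forb seeds, medium seeds, small seeds — 4 of 4 types.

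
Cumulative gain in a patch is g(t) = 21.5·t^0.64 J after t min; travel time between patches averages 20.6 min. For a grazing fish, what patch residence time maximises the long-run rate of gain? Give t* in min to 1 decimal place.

By the marginal value theorem, leave when the instantaneous gain rate g'(t) equals the habitat-wide average g(t)/(T + t).
g'(t) = 0.64·21.5·t^-0.36. Setting 0.64·21.5·t^-0.36 = 21.5·t^0.64/(20.6+t) gives 0.64(20.6+t) = t, so 0.36·t = 0.64×20.6.
t* = 0.64×20.6/0.36 = 36.62 min.

36.6 min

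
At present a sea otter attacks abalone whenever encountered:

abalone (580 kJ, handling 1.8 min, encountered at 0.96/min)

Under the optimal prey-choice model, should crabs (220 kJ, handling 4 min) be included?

No

Intake rate on the current diet: R = (0.96×580) / (1 + 0.96×1.8) = 556.8/2.728 = 204.1 kJ/min.
Profitability of crabs: 220/4 = 55 kJ/min.
55 < 204.1, so adding crabs would lower the average — exclude it.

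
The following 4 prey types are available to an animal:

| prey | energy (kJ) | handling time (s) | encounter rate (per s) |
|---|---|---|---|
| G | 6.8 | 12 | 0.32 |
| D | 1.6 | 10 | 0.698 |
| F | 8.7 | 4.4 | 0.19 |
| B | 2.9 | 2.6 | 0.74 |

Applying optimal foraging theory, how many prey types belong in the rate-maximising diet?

2

Profitabilities (E/h, kJ/s): F 1.98, B 1.12, G 0.567, D 0.16. Add prey in this order while the next type's profitability exceeds the intake rate on those already taken.
Rate on top 1: 0.9003. B: 1.12 > 0.9003 → include.
Rate on top 2: 1.01. G: 0.567 < 1.01 → exclude; stop.
Optimal diet: F, B — 2 of 4 types.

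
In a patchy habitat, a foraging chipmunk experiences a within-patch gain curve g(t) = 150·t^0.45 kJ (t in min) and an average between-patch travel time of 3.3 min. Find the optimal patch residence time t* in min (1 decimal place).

Optimal t* satisfies g'(t*) = g(t*)/(T + t*).
g'(t) = 0.45·150·t^-0.55. Setting 0.45·150·t^-0.55 = 150·t^0.45/(3.3+t) gives 0.45(3.3+t) = t, so 0.55·t = 0.45×3.3.
t* = 0.45×3.3/0.55 = 2.7 min.

2.7 min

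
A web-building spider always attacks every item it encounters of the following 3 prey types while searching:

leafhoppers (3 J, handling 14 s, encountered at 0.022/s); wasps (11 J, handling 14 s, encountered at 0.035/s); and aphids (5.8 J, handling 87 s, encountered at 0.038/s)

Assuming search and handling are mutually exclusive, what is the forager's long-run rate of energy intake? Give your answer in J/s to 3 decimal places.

0.132 J/s

R = Σλ_iE_i / (1 + Σλ_ih_i)
Numerator: 0.022×3 + 0.035×11 + 0.038×5.8 = 0.6714
Denominator: 1 + 0.022×14 + 0.035×14 + 0.038×87 = 5.104
R = 0.6714/5.104 = 0.1315 J/s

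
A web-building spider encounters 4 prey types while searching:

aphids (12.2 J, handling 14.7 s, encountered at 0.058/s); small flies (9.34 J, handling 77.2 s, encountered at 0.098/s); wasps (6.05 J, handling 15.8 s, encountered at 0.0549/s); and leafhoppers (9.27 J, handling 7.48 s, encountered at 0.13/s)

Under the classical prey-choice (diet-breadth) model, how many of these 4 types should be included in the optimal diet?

2

E/h in descending order: leafhoppers 1.24, aphids 0.83, wasps 0.383, small flies 0.121 J/s. The optimal diet is the largest prefix of this list for which every included type satisfies E_i/h_i > R on the types above it.
Rate on top 1: 0.611. aphids: 0.83 > 0.611 → include.
Rate on top 2: 0.6771. wasps: 0.383 < 0.6771 → exclude; stop.
Optimal diet: leafhoppers, aphids — 2 of 4 types.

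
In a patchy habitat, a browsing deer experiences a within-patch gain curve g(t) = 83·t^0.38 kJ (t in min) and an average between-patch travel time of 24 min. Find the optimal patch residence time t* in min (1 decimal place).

Optimal t* satisfies g'(t*) = g(t*)/(T + t*).
g'(t) = 0.38·83·t^-0.62. Setting 0.38·83·t^-0.62 = 83·t^0.38/(24+t) gives 0.38(24+t) = t, so 0.62·t = 0.38×24.
t* = 0.38×24/0.62 = 14.71 min.

14.7 min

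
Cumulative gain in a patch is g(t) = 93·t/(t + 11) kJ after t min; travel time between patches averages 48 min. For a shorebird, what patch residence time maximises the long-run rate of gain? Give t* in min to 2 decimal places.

22.98 min

Optimal t* satisfies g'(t*) = g(t*)/(T + t*).
g'(t) = 93·11/(t + 11)². Setting 93·11/(t+11)² = 93t/[(t+11)(48+t)] gives 11(48+t) = t(t+11), so t² = 11×48 = 528.
t* = √528 = 22.98 min.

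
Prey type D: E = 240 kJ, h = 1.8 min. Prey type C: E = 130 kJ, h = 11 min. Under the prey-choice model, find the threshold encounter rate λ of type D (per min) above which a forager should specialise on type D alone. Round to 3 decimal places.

0.054 per min

At the threshold, the rate on type D alone equals the profitability of type C: λ·240/(1 + λ·1.8) = 130/11 = 11.82.
Rearranging, λ(240 − 11.82×1.8) = 11.82, so λ = 11.82/218.7 = 0.05403 per min.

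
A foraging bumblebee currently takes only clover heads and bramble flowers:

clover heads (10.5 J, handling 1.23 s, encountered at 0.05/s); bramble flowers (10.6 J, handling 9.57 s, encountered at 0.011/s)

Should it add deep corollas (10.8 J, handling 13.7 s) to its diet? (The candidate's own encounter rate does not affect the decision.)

Intake rate on the current diet: R = (0.05×10.5 + 0.011×10.6) / (1 + 0.05×1.23 + 0.011×9.57) = 0.6416/1.167 = 0.5499 J/s.
Profitability of deep corollas: 10.8/13.7 = 0.7883 J/s.
0.7883 > 0.5499, so adding deep corollas raises the average — include it.

Yes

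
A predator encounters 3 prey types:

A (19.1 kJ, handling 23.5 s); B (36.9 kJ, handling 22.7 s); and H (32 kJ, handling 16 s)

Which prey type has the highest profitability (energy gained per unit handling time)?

In descending order of E/h:
H: 32/16 = 2 kJ/s
B: 36.9/22.7 = 1.63 kJ/s
A: 19.1/23.5 = 0.813 kJ/s

H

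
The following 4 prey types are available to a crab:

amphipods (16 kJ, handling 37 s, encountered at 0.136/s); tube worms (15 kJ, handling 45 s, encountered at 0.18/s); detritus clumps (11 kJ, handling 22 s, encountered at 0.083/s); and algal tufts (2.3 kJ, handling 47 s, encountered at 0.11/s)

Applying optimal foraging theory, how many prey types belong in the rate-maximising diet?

E/h in descending order: detritus clumps 0.5, amphipods 0.432, tube worms 0.333, algal tufts 0.0489 kJ/s. The optimal diet is the largest prefix of this list for which every included type satisfies E_i/h_i > R on the types above it.
Rate on top 1: 0.3231. amphipods: 0.432 > 0.3231 → include.
Rate on top 2: 0.3931. tube worms: 0.333 < 0.3931 → exclude; stop.
Optimal diet: detritus clumps, amphipods — 2 of 4 types.

2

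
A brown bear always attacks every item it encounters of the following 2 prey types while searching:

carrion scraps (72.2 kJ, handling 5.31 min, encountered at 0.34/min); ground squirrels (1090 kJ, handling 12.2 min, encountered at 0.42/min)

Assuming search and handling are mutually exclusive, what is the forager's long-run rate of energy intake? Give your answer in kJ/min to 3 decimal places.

60.830 kJ/min

R = (0.34×72.2 + 0.42×1090) / (1 + 0.34×5.31 + 0.42×12.2) = 482.3/7.929 = 60.83 kJ/min.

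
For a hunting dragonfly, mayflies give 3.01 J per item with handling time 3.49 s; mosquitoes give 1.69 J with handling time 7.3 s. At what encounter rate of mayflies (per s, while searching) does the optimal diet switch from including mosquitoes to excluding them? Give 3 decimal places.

The zero-one rule: include mosquitoes iff E₂/h₂ > λE₁/(1+λh₁). Equality gives the switch point.
λE₁h₂ = E₂ + λE₂h₁ ⇒ λ = E₂/(E₁h₂ − E₂h₁) = 1.69/(21.97 − 5.898) = 0.1051 per s.

0.105 per s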